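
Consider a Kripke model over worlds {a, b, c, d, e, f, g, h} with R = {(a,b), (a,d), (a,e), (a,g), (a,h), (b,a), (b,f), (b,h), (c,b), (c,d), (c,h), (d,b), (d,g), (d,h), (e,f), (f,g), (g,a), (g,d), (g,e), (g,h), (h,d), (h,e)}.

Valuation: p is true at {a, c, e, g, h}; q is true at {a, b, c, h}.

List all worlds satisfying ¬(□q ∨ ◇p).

{e}

a: □q ∨ ◇p is T. ✗
b: □q ∨ ◇p is T. ✗
c: □q ∨ ◇p is T. ✗
d: □q ∨ ◇p is T. ✗
e: □q ∨ ◇p is F. ✓
f: □q ∨ ◇p is T. ✗
g: □q ∨ ◇p is T. ✗
h: □q ∨ ◇p is T. ✗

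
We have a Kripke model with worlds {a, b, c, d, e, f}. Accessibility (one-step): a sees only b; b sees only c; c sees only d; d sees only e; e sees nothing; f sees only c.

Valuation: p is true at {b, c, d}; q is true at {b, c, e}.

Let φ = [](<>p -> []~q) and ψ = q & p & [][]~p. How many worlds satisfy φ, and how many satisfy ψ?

5 and 1

For [](<>p -> []~q):
a: successors {b}; <>p -> []~q there: b:F. ✗
b: successors {c}; <>p -> []~q there: c:T. ✓
c: successors {d}; <>p -> []~q there: d:T. ✓
d: successors {e}; <>p -> []~q there: e:T. ✓
e: no successors, so [](<>p -> []~q) holds vacuously. ✓
f: successors {c}; <>p -> []~q there: c:T. ✓
— 5 worlds.
For q & p & [][]~p:
a: q & p is F, [][]~p is F. ✗
b: q & p is T, [][]~p is F. ✗
c: q & p is T, [][]~p is T. ✓
d: q & p is F, [][]~p is T. ✗
e: q & p is F, [][]~p is T. ✗
f: q & p is F, [][]~p is F. ✗
— 1 world.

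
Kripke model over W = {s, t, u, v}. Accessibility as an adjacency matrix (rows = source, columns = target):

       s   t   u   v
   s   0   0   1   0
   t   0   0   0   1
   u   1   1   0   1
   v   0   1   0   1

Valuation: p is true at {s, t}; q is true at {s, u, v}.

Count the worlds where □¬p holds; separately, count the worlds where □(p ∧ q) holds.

For □¬p:
s: successors {u}; ¬p there: u:T. ✓
t: successors {v}; ¬p there: v:T. ✓
u: successors {s, t, v}; ¬p there: s:F, t:F, v:T. ✗
v: successors {t, v}; ¬p there: t:F, v:T. ✗
— 2 worlds.
For □(p ∧ q):
s: successors {u}; p ∧ q there: u:F. ✗
t: successors {v}; p ∧ q there: v:F. ✗
u: successors {s, t, v}; p ∧ q there: s:T, t:F, v:F. ✗
v: successors {t, v}; p ∧ q there: t:F, v:F. ✗
— 0 worlds.

2 and 0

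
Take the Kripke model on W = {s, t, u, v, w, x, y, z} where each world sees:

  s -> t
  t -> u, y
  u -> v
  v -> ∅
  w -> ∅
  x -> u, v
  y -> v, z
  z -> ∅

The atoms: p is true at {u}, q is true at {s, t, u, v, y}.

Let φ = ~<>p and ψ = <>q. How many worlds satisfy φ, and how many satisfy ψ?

6 and 5

For ~<>p:
s: <>p is F. ✓
t: <>p is T. ✗
u: <>p is F. ✓
v: <>p is F. ✓
w: <>p is F. ✓
x: <>p is T. ✗
y: <>p is F. ✓
z: <>p is F. ✓
— 6 worlds.
For <>q:
s: successors {t}; q there: t:T. ✓
t: successors {u, y}; q there: u:T, y:T. ✓
u: successors {v}; q there: v:T. ✓
v: no successors, so <>q fails. ✗
w: no successors, so <>q fails. ✗
x: successors {u, v}; q there: u:T, v:T. ✓
y: successors {v, z}; q there: v:T, z:F. ✓
z: no successors, so <>q fails. ✗
— 5 worlds.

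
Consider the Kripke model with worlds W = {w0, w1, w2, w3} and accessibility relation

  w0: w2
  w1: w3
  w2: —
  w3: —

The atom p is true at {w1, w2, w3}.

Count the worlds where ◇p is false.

w0: successors {w2}; p there: w2:T. ✓
w1: successors {w3}; p there: w3:T. ✓
w2: no successors, so ◇p fails. ✗
w3: no successors, so ◇p fails. ✗
Satisfying worlds: {w0, w1}.
So ◇p fails at the other 2 worlds.

2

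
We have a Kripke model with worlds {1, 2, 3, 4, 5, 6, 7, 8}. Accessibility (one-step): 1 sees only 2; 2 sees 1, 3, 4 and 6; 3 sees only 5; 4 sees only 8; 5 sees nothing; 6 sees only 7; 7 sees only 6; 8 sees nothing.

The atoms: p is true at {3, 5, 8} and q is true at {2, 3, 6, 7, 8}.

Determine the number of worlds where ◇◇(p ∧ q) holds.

1: successors {2}; ◇(p ∧ q) there: 2:T. ✓
2: successors {1, 3, 4, 6}; ◇(p ∧ q) there: 1:F, 3:F, 4:T, 6:F. ✓
3: successors {5}; ◇(p ∧ q) there: 5:F. ✗
4: successors {8}; ◇(p ∧ q) there: 8:F. ✗
5: no successors, so ◇◇(p ∧ q) fails. ✗
6: successors {7}; ◇(p ∧ q) there: 7:F. ✗
7: successors {6}; ◇(p ∧ q) there: 6:F. ✗
8: no successors, so ◇◇(p ∧ q) fails. ✗
Satisfying worlds: {1, 2}.

2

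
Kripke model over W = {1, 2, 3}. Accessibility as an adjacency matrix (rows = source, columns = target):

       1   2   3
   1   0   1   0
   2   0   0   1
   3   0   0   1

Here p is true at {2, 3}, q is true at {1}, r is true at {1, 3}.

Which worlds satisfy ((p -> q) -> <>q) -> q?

1: (p -> q) -> <>q is F, q is T. ✓
2: (p -> q) -> <>q is T, q is F. ✗
3: (p -> q) -> <>q is T, q is F. ✗

{1}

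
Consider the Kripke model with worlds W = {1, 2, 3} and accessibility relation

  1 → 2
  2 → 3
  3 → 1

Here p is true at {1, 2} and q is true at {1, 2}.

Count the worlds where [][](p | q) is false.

1

1: successors {2}; [](p | q) there: 2:F. ✗
2: successors {3}; [](p | q) there: 3:T. ✓
3: successors {1}; [](p | q) there: 1:T. ✓
Satisfying worlds: {2, 3}.
So [][](p | q) fails at the other 1 world.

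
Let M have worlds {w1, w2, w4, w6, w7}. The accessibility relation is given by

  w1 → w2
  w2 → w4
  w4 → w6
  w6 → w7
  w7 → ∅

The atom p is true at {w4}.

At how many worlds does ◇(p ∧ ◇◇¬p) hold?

w1: successors {w2}; p ∧ ◇◇¬p there: w2:F. ✗
w2: successors {w4}; p ∧ ◇◇¬p there: w4:T. ✓
w4: successors {w6}; p ∧ ◇◇¬p there: w6:F. ✗
w6: successors {w7}; p ∧ ◇◇¬p there: w7:F. ✗
w7: no successors, so ◇(p ∧ ◇◇¬p) fails. ✗
Satisfying worlds: {w2}.

1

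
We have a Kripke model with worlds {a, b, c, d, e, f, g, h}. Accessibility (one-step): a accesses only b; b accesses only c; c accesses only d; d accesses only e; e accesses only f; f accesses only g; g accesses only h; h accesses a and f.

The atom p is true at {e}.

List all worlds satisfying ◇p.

a: successors {b}; p there: b:F. ✗
b: successors {c}; p there: c:F. ✗
c: successors {d}; p there: d:F. ✗
d: successors {e}; p there: e:T. ✓
e: successors {f}; p there: f:F. ✗
f: successors {g}; p there: g:F. ✗
g: successors {h}; p there: h:F. ✗
h: successors {a, f}; p there: a:F, f:F. ✗

{d}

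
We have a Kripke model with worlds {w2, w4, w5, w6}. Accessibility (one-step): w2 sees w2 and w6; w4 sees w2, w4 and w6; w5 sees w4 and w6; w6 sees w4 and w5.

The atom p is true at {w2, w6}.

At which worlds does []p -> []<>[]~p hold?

{w4, w5, w6}

w2: []p is T, []<>[]~p is F. ✗
w4: []p is F, []<>[]~p is F. ✓
w5: []p is F, []<>[]~p is F. ✓
w6: []p is F, []<>[]~p is T. ✓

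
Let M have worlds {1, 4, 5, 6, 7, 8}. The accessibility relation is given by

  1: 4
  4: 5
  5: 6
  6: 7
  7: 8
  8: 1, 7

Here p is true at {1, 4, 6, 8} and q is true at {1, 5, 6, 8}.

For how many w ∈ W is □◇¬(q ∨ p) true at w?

1: successors {4}; ◇¬(q ∨ p) there: 4:F. ✗
4: successors {5}; ◇¬(q ∨ p) there: 5:F. ✗
5: successors {6}; ◇¬(q ∨ p) there: 6:T. ✓
6: successors {7}; ◇¬(q ∨ p) there: 7:F. ✗
7: successors {8}; ◇¬(q ∨ p) there: 8:T. ✓
8: successors {1, 7}; ◇¬(q ∨ p) there: 1:F, 7:F. ✗
Satisfying worlds: {5, 7}.

2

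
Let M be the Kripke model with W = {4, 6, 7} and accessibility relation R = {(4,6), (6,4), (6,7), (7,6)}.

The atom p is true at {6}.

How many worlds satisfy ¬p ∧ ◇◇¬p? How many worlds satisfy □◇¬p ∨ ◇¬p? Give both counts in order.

2 and 3

For ¬p ∧ ◇◇¬p:
4: ¬p is T, ◇◇¬p is T. ✓
6: ¬p is F, ◇◇¬p is F. ✗
7: ¬p is T, ◇◇¬p is T. ✓
— 2 worlds.
For □◇¬p ∨ ◇¬p:
4: □◇¬p is T, ◇¬p is F. ✓
6: □◇¬p is F, ◇¬p is T. ✓
7: □◇¬p is T, ◇¬p is F. ✓
— 3 worlds.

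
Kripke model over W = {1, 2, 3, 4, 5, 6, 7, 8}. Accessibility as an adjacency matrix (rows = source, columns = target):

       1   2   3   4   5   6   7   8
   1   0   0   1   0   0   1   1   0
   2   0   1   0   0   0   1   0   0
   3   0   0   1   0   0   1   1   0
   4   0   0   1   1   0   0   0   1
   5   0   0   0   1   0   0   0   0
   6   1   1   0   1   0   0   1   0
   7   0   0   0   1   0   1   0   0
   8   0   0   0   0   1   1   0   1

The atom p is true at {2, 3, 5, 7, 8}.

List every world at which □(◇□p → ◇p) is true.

{1, 2, 3, 4, 5, 6, 7, 8}

1: successors {3, 6, 7}; ◇□p → ◇p there: 3:T, 6:T, 7:T. ✓
2: successors {2, 6}; ◇□p → ◇p there: 2:T, 6:T. ✓
3: successors {3, 6, 7}; ◇□p → ◇p there: 3:T, 6:T, 7:T. ✓
4: successors {3, 4, 8}; ◇□p → ◇p there: 3:T, 4:T, 8:T. ✓
5: successors {4}; ◇□p → ◇p there: 4:T. ✓
6: successors {1, 2, 4, 7}; ◇□p → ◇p there: 1:T, 2:T, 4:T, 7:T. ✓
7: successors {4, 6}; ◇□p → ◇p there: 4:T, 6:T. ✓
8: successors {5, 6, 8}; ◇□p → ◇p there: 5:T, 6:T, 8:T. ✓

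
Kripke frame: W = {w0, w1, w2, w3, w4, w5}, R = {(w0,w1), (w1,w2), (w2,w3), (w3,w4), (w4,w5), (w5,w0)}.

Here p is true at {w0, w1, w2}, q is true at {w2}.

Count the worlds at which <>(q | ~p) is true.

4

w0: successors {w1}; q | ~p there: w1:F. ✗
w1: successors {w2}; q | ~p there: w2:T. ✓
w2: successors {w3}; q | ~p there: w3:T. ✓
w3: successors {w4}; q | ~p there: w4:T. ✓
w4: successors {w5}; q | ~p there: w5:T. ✓
w5: successors {w0}; q | ~p there: w0:F. ✗
Satisfying worlds: {w1, w2, w3, w4}.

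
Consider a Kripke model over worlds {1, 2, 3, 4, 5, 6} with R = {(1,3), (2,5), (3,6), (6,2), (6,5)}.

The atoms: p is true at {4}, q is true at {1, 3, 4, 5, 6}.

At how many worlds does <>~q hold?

1

1: successors {3}; ~q there: 3:F. ✗
2: successors {5}; ~q there: 5:F. ✗
3: successors {6}; ~q there: 6:F. ✗
4: no successors, so <>~q fails. ✗
5: no successors, so <>~q fails. ✗
6: successors {2, 5}; ~q there: 2:T, 5:F. ✓
Satisfying worlds: {6}.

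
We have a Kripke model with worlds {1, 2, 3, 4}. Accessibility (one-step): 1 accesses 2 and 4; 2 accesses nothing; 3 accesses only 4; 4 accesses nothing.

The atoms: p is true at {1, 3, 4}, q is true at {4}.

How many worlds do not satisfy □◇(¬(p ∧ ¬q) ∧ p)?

1: successors {2, 4}; ◇(¬(p ∧ ¬q) ∧ p) there: 2:F, 4:F. ✗
2: no successors, so □◇(¬(p ∧ ¬q) ∧ p) holds vacuously. ✓
3: successors {4}; ◇(¬(p ∧ ¬q) ∧ p) there: 4:F. ✗
4: no successors, so □◇(¬(p ∧ ¬q) ∧ p) holds vacuously. ✓
Satisfying worlds: {2, 4}.
So □◇(¬(p ∧ ¬q) ∧ p) fails at the other 2 worlds.

2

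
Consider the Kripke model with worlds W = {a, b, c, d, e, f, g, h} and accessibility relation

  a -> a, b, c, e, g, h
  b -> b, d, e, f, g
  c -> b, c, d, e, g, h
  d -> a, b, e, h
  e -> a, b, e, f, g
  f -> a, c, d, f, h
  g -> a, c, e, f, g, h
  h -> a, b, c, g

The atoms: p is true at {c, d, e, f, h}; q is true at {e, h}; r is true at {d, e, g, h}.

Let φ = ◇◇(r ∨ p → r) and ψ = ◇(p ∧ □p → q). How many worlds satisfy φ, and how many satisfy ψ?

8 and 8

For ◇◇(r ∨ p → r):
a: successors {a, b, c, e, g, h}; ◇(r ∨ p → r) there: a:T, b:T, c:T, e:T, g:T, h:T. ✓
b: successors {b, d, e, f, g}; ◇(r ∨ p → r) there: b:T, d:T, e:T, f:T, g:T. ✓
c: successors {b, c, d, e, g, h}; ◇(r ∨ p → r) there: b:T, c:T, d:T, e:T, g:T, h:T. ✓
d: successors {a, b, e, h}; ◇(r ∨ p → r) there: a:T, b:T, e:T, h:T. ✓
e: successors {a, b, e, f, g}; ◇(r ∨ p → r) there: a:T, b:T, e:T, f:T, g:T. ✓
f: successors {a, c, d, f, h}; ◇(r ∨ p → r) there: a:T, c:T, d:T, f:T, h:T. ✓
g: successors {a, c, e, f, g, h}; ◇(r ∨ p → r) there: a:T, c:T, e:T, f:T, g:T, h:T. ✓
h: successors {a, b, c, g}; ◇(r ∨ p → r) there: a:T, b:T, c:T, g:T. ✓
— 8 worlds.
For ◇(p ∧ □p → q):
a: successors {a, b, c, e, g, h}; p ∧ □p → q there: a:T, b:T, c:T, e:T, g:T, h:T. ✓
b: successors {b, d, e, f, g}; p ∧ □p → q there: b:T, d:T, e:T, f:T, g:T. ✓
c: successors {b, c, d, e, g, h}; p ∧ □p → q there: b:T, c:T, d:T, e:T, g:T, h:T. ✓
d: successors {a, b, e, h}; p ∧ □p → q there: a:T, b:T, e:T, h:T. ✓
e: successors {a, b, e, f, g}; p ∧ □p → q there: a:T, b:T, e:T, f:T, g:T. ✓
f: successors {a, c, d, f, h}; p ∧ □p → q there: a:T, c:T, d:T, f:T, h:T. ✓
g: successors {a, c, e, f, g, h}; p ∧ □p → q there: a:T, c:T, e:T, f:T, g:T, h:T. ✓
h: successors {a, b, c, g}; p ∧ □p → q there: a:T, b:T, c:T, g:T. ✓
— 8 worlds.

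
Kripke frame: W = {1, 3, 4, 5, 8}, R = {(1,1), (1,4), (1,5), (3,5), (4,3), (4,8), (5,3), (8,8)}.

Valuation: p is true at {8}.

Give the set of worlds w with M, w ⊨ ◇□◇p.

1: successors {1, 4, 5}; □◇p there: 1:F, 4:F, 5:F. ✗
3: successors {5}; □◇p there: 5:F. ✗
4: successors {3, 8}; □◇p there: 3:F, 8:T. ✓
5: successors {3}; □◇p there: 3:F. ✗
8: successors {8}; □◇p there: 8:T. ✓

{4, 8}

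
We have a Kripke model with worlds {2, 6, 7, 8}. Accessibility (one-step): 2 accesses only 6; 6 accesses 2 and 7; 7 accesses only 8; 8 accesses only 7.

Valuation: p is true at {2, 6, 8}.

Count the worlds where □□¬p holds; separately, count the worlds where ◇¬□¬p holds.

For □□¬p:
2: successors {6}; □¬p there: 6:F. ✗
6: successors {2, 7}; □¬p there: 2:F, 7:F. ✗
7: successors {8}; □¬p there: 8:T. ✓
8: successors {7}; □¬p there: 7:F. ✗
— 1 world.
For ◇¬□¬p:
2: successors {6}; ¬□¬p there: 6:T. ✓
6: successors {2, 7}; ¬□¬p there: 2:T, 7:T. ✓
7: successors {8}; ¬□¬p there: 8:F. ✗
8: successors {7}; ¬□¬p there: 7:T. ✓
— 3 worlds.

1 and 3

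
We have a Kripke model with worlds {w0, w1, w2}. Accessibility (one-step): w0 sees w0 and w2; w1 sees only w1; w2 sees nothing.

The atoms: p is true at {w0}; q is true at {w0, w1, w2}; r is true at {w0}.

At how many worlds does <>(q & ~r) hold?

w0: successors {w0, w2}; q & ~r there: w0:F, w2:T. ✓
w1: successors {w1}; q & ~r there: w1:T. ✓
w2: no successors, so <>(q & ~r) fails. ✗
Satisfying worlds: {w0, w1}.

2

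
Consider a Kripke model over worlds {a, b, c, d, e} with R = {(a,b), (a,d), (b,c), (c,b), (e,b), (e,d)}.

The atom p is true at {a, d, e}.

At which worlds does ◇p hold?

{a, e}

a: successors {b, d}; p there: b:F, d:T. ✓
b: successors {c}; p there: c:F. ✗
c: successors {b}; p there: b:F. ✗
d: no successors, so ◇p fails. ✗
e: successors {b, d}; p there: b:F, d:T. ✓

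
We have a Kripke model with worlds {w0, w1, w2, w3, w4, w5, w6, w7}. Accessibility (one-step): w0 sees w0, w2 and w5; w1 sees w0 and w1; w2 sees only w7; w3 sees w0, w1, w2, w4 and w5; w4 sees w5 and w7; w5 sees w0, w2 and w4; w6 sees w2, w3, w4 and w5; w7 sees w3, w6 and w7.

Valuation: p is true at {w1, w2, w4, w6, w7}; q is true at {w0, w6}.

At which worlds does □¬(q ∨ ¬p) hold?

{w2}

w0: successors {w0, w2, w5}; ¬(q ∨ ¬p) there: w0:F, w2:T, w5:F. ✗
w1: successors {w0, w1}; ¬(q ∨ ¬p) there: w0:F, w1:T. ✗
w2: successors {w7}; ¬(q ∨ ¬p) there: w7:T. ✓
w3: successors {w0, w1, w2, w4, w5}; ¬(q ∨ ¬p) there: w0:F, w1:T, w2:T, w4:T, w5:F. ✗
w4: successors {w5, w7}; ¬(q ∨ ¬p) there: w5:F, w7:T. ✗
w5: successors {w0, w2, w4}; ¬(q ∨ ¬p) there: w0:F, w2:T, w4:T. ✗
w6: successors {w2, w3, w4, w5}; ¬(q ∨ ¬p) there: w2:T, w3:F, w4:T, w5:F. ✗
w7: successors {w3, w6, w7}; ¬(q ∨ ¬p) there: w3:F, w6:F, w7:T. ✗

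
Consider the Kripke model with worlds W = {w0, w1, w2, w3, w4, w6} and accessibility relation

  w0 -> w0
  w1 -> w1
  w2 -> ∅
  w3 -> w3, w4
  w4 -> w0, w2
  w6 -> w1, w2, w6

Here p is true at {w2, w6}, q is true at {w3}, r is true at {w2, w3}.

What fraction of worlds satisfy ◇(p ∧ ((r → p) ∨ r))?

w0: successors {w0}; p ∧ ((r → p) ∨ r) there: w0:F. ✗
w1: successors {w1}; p ∧ ((r → p) ∨ r) there: w1:F. ✗
w2: no successors, so ◇(p ∧ ((r → p) ∨ r)) fails. ✗
w3: successors {w3, w4}; p ∧ ((r → p) ∨ r) there: w3:F, w4:F. ✗
w4: successors {w0, w2}; p ∧ ((r → p) ∨ r) there: w0:F, w2:T. ✓
w6: successors {w1, w2, w6}; p ∧ ((r → p) ∨ r) there: w1:F, w2:T, w6:T. ✓
That's 2 of 6 worlds, so 2/6 = 1/3.

1/3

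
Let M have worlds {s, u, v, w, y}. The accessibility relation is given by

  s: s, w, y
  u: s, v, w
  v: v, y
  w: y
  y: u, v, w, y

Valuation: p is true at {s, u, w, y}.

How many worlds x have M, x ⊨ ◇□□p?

s: successors {s, w, y}; □□p there: s:F, w:F, y:F. ✗
u: successors {s, v, w}; □□p there: s:F, v:F, w:F. ✗
v: successors {v, y}; □□p there: v:F, y:F. ✗
w: successors {y}; □□p there: y:F. ✗
y: successors {u, v, w, y}; □□p there: u:F, v:F, w:F, y:F. ✗
Satisfying worlds: ∅.

0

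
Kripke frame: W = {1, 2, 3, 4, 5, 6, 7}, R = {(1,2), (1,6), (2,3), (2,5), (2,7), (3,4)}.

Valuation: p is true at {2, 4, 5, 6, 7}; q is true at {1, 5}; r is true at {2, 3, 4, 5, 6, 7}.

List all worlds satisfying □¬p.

{4, 5, 6, 7}

1: successors {2, 6}; ¬p there: 2:F, 6:F. ✗
2: successors {3, 5, 7}; ¬p there: 3:T, 5:F, 7:F. ✗
3: successors {4}; ¬p there: 4:F. ✗
4: no successors, so □¬p holds vacuously. ✓
5: no successors, so □¬p holds vacuously. ✓
6: no successors, so □¬p holds vacuously. ✓
7: no successors, so □¬p holds vacuously. ✓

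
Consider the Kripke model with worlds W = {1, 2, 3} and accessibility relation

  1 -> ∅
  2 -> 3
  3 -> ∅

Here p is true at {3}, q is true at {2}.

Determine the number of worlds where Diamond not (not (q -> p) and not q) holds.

1

1: no successors, so Diamond not (not (q -> p) and not q) fails. ✗
2: successors {3}; not (not (q -> p) and not q) there: 3:T. ✓
3: no successors, so Diamond not (not (q -> p) and not q) fails. ✗
Satisfying worlds: {2}.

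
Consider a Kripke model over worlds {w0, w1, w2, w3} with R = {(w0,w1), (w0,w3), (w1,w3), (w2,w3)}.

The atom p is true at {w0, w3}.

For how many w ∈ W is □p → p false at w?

w0: □p is F, p is T. ✓
w1: □p is T, p is F. ✗
w2: □p is T, p is F. ✗
w3: □p is T, p is T. ✓
Satisfying worlds: {w0, w3}.
So □p → p fails at the other 2 worlds.

2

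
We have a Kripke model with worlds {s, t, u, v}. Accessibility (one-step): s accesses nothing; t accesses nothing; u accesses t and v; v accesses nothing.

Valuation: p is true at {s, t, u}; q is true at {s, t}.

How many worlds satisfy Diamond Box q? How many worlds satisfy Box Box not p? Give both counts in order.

For Diamond Box q:
s: no successors, so Diamond Box q fails. ✗
t: no successors, so Diamond Box q fails. ✗
u: successors {t, v}; Box q there: t:T, v:T. ✓
v: no successors, so Diamond Box q fails. ✗
— 1 world.
For Box Box not p:
s: no successors, so Box Box not p holds vacuously. ✓
t: no successors, so Box Box not p holds vacuously. ✓
u: successors {t, v}; Box not p there: t:T, v:T. ✓
v: no successors, so Box Box not p holds vacuously. ✓
— 4 worlds.

1 and 4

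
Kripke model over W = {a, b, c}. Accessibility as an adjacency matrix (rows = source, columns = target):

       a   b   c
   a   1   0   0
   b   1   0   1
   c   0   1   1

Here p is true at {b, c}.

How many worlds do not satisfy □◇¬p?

2

a: successors {a}; ◇¬p there: a:T. ✓
b: successors {a, c}; ◇¬p there: a:T, c:F. ✗
c: successors {b, c}; ◇¬p there: b:T, c:F. ✗
Satisfying worlds: {a}.
So □◇¬p fails at the other 2 worlds.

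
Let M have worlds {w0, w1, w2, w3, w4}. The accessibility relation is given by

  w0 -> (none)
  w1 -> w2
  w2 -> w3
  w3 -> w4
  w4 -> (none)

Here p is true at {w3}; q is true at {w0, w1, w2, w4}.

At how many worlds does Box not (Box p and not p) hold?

w0: no successors, so Box not (Box p and not p) holds vacuously. ✓
w1: successors {w2}; not (Box p and not p) there: w2:F. ✗
w2: successors {w3}; not (Box p and not p) there: w3:T. ✓
w3: successors {w4}; not (Box p and not p) there: w4:F. ✗
w4: no successors, so Box not (Box p and not p) holds vacuously. ✓
Satisfying worlds: {w0, w2, w4}.

3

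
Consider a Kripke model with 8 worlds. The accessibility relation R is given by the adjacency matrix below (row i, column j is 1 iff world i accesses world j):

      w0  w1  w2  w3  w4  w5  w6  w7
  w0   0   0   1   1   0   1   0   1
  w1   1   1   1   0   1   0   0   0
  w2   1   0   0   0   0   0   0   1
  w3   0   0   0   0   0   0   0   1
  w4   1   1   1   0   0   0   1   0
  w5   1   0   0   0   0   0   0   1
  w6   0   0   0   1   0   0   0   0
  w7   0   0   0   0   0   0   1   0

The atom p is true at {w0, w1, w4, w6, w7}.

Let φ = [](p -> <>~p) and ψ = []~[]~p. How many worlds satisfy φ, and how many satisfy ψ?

For [](p -> <>~p):
w0: successors {w2, w3, w5, w7}; p -> <>~p there: w2:T, w3:T, w5:T, w7:F. ✗
w1: successors {w0, w1, w2, w4}; p -> <>~p there: w0:T, w1:T, w2:T, w4:T. ✓
w2: successors {w0, w7}; p -> <>~p there: w0:T, w7:F. ✗
w3: successors {w7}; p -> <>~p there: w7:F. ✗
w4: successors {w0, w1, w2, w6}; p -> <>~p there: w0:T, w1:T, w2:T, w6:T. ✓
w5: successors {w0, w7}; p -> <>~p there: w0:T, w7:F. ✗
w6: successors {w3}; p -> <>~p there: w3:T. ✓
w7: successors {w6}; p -> <>~p there: w6:T. ✓
— 4 worlds.
For []~[]~p:
w0: successors {w2, w3, w5, w7}; ~[]~p there: w2:T, w3:T, w5:T, w7:T. ✓
w1: successors {w0, w1, w2, w4}; ~[]~p there: w0:T, w1:T, w2:T, w4:T. ✓
w2: successors {w0, w7}; ~[]~p there: w0:T, w7:T. ✓
w3: successors {w7}; ~[]~p there: w7:T. ✓
w4: successors {w0, w1, w2, w6}; ~[]~p there: w0:T, w1:T, w2:T, w6:F. ✗
w5: successors {w0, w7}; ~[]~p there: w0:T, w7:T. ✓
w6: successors {w3}; ~[]~p there: w3:T. ✓
w7: successors {w6}; ~[]~p there: w6:F. ✗
— 6 worlds.

4 and 6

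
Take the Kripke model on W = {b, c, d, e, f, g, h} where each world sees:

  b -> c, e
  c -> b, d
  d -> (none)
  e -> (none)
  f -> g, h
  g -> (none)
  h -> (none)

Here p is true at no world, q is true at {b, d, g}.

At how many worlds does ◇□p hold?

b: successors {c, e}; □p there: c:F, e:T. ✓
c: successors {b, d}; □p there: b:F, d:T. ✓
d: no successors, so ◇□p fails. ✗
e: no successors, so ◇□p fails. ✗
f: successors {g, h}; □p there: g:T, h:T. ✓
g: no successors, so ◇□p fails. ✗
h: no successors, so ◇□p fails. ✗
Satisfying worlds: {b, c, f}.

3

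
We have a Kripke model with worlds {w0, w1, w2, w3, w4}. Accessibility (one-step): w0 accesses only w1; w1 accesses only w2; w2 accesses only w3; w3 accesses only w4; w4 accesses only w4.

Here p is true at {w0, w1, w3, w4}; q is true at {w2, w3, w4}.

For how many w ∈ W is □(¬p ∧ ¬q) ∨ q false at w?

w0: □(¬p ∧ ¬q) is F, q is F. ✗
w1: □(¬p ∧ ¬q) is F, q is F. ✗
w2: □(¬p ∧ ¬q) is F, q is T. ✓
w3: □(¬p ∧ ¬q) is F, q is T. ✓
w4: □(¬p ∧ ¬q) is F, q is T. ✓
Satisfying worlds: {w2, w3, w4}.
So □(¬p ∧ ¬q) ∨ q fails at the other 2 worlds.

2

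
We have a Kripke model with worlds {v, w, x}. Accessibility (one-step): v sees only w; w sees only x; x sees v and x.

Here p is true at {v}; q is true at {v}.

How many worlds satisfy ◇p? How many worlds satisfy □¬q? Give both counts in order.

1 and 2

For ◇p:
v: successors {w}; p there: w:F. ✗
w: successors {x}; p there: x:F. ✗
x: successors {v, x}; p there: v:T, x:F. ✓
— 1 world.
For □¬q:
v: successors {w}; ¬q there: w:T. ✓
w: successors {x}; ¬q there: x:T. ✓
x: successors {v, x}; ¬q there: v:F, x:T. ✗
— 2 worlds.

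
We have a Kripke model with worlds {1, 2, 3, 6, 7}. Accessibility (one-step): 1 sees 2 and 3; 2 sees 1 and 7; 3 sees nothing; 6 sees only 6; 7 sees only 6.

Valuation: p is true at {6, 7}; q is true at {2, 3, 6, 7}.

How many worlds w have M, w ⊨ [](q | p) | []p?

4

1: [](q | p) is T, []p is F. ✓
2: [](q | p) is F, []p is F. ✗
3: [](q | p) is T, []p is T. ✓
6: [](q | p) is T, []p is T. ✓
7: [](q | p) is T, []p is T. ✓
Satisfying worlds: {1, 3, 6, 7}.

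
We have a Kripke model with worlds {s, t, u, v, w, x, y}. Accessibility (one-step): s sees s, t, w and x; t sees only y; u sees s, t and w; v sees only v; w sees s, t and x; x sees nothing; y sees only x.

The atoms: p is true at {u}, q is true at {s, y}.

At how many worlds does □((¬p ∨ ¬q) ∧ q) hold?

2

s: successors {s, t, w, x}; (¬p ∨ ¬q) ∧ q there: s:T, t:F, w:F, x:F. ✗
t: successors {y}; (¬p ∨ ¬q) ∧ q there: y:T. ✓
u: successors {s, t, w}; (¬p ∨ ¬q) ∧ q there: s:T, t:F, w:F. ✗
v: successors {v}; (¬p ∨ ¬q) ∧ q there: v:F. ✗
w: successors {s, t, x}; (¬p ∨ ¬q) ∧ q there: s:T, t:F, x:F. ✗
x: no successors, so □((¬p ∨ ¬q) ∧ q) holds vacuously. ✓
y: successors {x}; (¬p ∨ ¬q) ∧ q there: x:F. ✗
Satisfying worlds: {t, x}.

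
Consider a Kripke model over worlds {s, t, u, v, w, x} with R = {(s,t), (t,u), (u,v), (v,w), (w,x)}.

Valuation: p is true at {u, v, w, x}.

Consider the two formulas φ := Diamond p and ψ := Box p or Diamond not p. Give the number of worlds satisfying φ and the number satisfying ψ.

4 and 6

For Diamond p:
s: successors {t}; p there: t:F. ✗
t: successors {u}; p there: u:T. ✓
u: successors {v}; p there: v:T. ✓
v: successors {w}; p there: w:T. ✓
w: successors {x}; p there: x:T. ✓
x: no successors, so Diamond p fails. ✗
— 4 worlds.
For Box p or Diamond not p:
s: Box p is F, Diamond not p is T. ✓
t: Box p is T, Diamond not p is F. ✓
u: Box p is T, Diamond not p is F. ✓
v: Box p is T, Diamond not p is F. ✓
w: Box p is T, Diamond not p is F. ✓
x: Box p is T, Diamond not p is F. ✓
— 6 worlds.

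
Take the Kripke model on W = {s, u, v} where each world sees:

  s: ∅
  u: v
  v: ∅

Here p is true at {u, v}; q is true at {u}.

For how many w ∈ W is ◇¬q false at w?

s: no successors, so ◇¬q fails. ✗
u: successors {v}; ¬q there: v:T. ✓
v: no successors, so ◇¬q fails. ✗
Satisfying worlds: {u}.
So ◇¬q fails at the other 2 worlds.

2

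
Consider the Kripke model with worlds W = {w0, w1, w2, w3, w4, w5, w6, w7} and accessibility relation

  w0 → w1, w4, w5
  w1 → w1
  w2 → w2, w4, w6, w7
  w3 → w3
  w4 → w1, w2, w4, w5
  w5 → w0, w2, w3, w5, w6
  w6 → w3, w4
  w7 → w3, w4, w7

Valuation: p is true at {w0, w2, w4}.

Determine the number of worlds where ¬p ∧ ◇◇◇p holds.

w0: ¬p is F, ◇◇◇p is T. ✗
w1: ¬p is T, ◇◇◇p is F. ✗
w2: ¬p is F, ◇◇◇p is T. ✗
w3: ¬p is T, ◇◇◇p is F. ✗
w4: ¬p is F, ◇◇◇p is T. ✗
w5: ¬p is T, ◇◇◇p is T. ✓
w6: ¬p is T, ◇◇◇p is T. ✓
w7: ¬p is T, ◇◇◇p is T. ✓
Satisfying worlds: {w5, w6, w7}.

3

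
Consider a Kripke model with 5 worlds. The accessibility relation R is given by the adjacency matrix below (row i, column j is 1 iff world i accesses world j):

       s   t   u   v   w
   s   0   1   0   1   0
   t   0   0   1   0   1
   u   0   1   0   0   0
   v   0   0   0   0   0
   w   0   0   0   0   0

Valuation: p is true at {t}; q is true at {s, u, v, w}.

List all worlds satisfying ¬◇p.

{t, v, w}

s: ◇p is T. ✗
t: ◇p is F. ✓
u: ◇p is T. ✗
v: ◇p is F. ✓
w: ◇p is F. ✓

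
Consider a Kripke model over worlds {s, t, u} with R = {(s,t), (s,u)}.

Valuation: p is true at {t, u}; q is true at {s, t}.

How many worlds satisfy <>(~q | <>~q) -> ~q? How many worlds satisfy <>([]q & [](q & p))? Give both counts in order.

For <>(~q | <>~q) -> ~q:
s: <>(~q | <>~q) is T, ~q is F. ✗
t: <>(~q | <>~q) is F, ~q is F. ✓
u: <>(~q | <>~q) is F, ~q is T. ✓
— 2 worlds.
For <>([]q & [](q & p)):
s: successors {t, u}; []q & [](q & p) there: t:T, u:T. ✓
t: no successors, so <>([]q & [](q & p)) fails. ✗
u: no successors, so <>([]q & [](q & p)) fails. ✗
— 1 world.

2 and 1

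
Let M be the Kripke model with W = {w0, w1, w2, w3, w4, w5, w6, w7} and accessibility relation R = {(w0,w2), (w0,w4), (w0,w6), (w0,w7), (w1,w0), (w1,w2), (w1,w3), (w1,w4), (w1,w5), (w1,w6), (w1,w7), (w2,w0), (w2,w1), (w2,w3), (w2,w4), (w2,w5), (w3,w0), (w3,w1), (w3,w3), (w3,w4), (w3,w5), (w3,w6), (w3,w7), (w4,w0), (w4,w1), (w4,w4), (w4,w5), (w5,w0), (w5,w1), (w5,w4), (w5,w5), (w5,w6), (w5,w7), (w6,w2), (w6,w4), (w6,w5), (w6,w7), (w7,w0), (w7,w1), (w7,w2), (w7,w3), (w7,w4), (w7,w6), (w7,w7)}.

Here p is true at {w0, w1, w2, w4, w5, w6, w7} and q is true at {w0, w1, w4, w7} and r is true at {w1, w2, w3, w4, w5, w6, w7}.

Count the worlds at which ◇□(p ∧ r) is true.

7

w0: successors {w2, w4, w6, w7}; □(p ∧ r) there: w2:F, w4:F, w6:T, w7:F. ✓
w1: successors {w0, w2, w3, w4, w5, w6, w7}; □(p ∧ r) there: w0:T, w2:F, w3:F, w4:F, w5:F, w6:T, w7:F. ✓
w2: successors {w0, w1, w3, w4, w5}; □(p ∧ r) there: w0:T, w1:F, w3:F, w4:F, w5:F. ✓
w3: successors {w0, w1, w3, w4, w5, w6, w7}; □(p ∧ r) there: w0:T, w1:F, w3:F, w4:F, w5:F, w6:T, w7:F. ✓
w4: successors {w0, w1, w4, w5}; □(p ∧ r) there: w0:T, w1:F, w4:F, w5:F. ✓
w5: successors {w0, w1, w4, w5, w6, w7}; □(p ∧ r) there: w0:T, w1:F, w4:F, w5:F, w6:T, w7:F. ✓
w6: successors {w2, w4, w5, w7}; □(p ∧ r) there: w2:F, w4:F, w5:F, w7:F. ✗
w7: successors {w0, w1, w2, w3, w4, w6, w7}; □(p ∧ r) there: w0:T, w1:F, w2:F, w3:F, w4:F, w6:T, w7:F. ✓
Satisfying worlds: {w0, w1, w2, w3, w4, w5, w7}.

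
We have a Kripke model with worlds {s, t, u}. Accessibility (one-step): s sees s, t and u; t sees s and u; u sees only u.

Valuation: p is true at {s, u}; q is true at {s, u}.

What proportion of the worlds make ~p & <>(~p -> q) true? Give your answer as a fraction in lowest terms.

1/3

s: ~p is F, <>(~p -> q) is T. ✗
t: ~p is T, <>(~p -> q) is T. ✓
u: ~p is F, <>(~p -> q) is T. ✗
That's 1 of 3 worlds, so 1/3.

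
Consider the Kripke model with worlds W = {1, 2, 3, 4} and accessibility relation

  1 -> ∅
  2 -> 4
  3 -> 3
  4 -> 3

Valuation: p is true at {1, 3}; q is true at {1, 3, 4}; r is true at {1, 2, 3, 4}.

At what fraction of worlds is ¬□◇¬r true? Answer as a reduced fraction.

1: □◇¬r is T. ✗
2: □◇¬r is F. ✓
3: □◇¬r is F. ✓
4: □◇¬r is F. ✓
That's 3 of 4 worlds, so 3/4.

3/4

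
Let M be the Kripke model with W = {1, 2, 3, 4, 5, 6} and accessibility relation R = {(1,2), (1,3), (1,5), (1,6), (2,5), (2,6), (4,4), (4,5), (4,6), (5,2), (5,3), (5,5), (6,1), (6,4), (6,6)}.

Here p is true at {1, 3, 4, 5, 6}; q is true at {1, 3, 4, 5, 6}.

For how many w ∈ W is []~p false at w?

1: successors {2, 3, 5, 6}; ~p there: 2:T, 3:F, 5:F, 6:F. ✗
2: successors {5, 6}; ~p there: 5:F, 6:F. ✗
3: no successors, so []~p holds vacuously. ✓
4: successors {4, 5, 6}; ~p there: 4:F, 5:F, 6:F. ✗
5: successors {2, 3, 5}; ~p there: 2:T, 3:F, 5:F. ✗
6: successors {1, 4, 6}; ~p there: 1:F, 4:F, 6:F. ✗
Satisfying worlds: {3}.
So []~p fails at the other 5 worlds.

5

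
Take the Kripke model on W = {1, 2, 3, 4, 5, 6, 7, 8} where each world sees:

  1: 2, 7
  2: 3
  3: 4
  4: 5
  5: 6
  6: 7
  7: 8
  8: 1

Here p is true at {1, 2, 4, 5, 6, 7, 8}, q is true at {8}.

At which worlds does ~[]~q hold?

{7}

1: []~q is T. ✗
2: []~q is T. ✗
3: []~q is T. ✗
4: []~q is T. ✗
5: []~q is T. ✗
6: []~q is T. ✗
7: []~q is F. ✓
8: []~q is T. ✗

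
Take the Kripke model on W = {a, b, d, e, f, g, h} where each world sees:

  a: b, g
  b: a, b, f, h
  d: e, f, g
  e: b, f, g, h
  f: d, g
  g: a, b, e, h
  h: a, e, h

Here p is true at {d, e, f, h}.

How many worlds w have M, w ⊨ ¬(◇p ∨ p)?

1

a: ◇p ∨ p is F. ✓
b: ◇p ∨ p is T. ✗
d: ◇p ∨ p is T. ✗
e: ◇p ∨ p is T. ✗
f: ◇p ∨ p is T. ✗
g: ◇p ∨ p is T. ✗
h: ◇p ∨ p is T. ✗
Satisfying worlds: {a}.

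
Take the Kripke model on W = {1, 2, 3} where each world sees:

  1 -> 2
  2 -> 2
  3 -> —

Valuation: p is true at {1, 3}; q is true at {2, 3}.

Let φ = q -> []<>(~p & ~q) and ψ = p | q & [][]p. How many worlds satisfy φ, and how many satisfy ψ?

2 and 2

For q -> []<>(~p & ~q):
1: q is F, []<>(~p & ~q) is F. ✓
2: q is T, []<>(~p & ~q) is F. ✗
3: q is T, []<>(~p & ~q) is T. ✓
— 2 worlds.
For p | q & [][]p:
1: p is T, q & [][]p is F. ✓
2: p is F, q & [][]p is F. ✗
3: p is T, q & [][]p is T. ✓
— 2 worlds.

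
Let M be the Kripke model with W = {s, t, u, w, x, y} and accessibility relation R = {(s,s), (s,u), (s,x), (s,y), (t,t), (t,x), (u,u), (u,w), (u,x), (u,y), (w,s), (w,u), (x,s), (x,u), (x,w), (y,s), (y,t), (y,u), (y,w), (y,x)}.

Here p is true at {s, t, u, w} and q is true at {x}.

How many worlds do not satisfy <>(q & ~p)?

2

s: successors {s, u, x, y}; q & ~p there: s:F, u:F, x:T, y:F. ✓
t: successors {t, x}; q & ~p there: t:F, x:T. ✓
u: successors {u, w, x, y}; q & ~p there: u:F, w:F, x:T, y:F. ✓
w: successors {s, u}; q & ~p there: s:F, u:F. ✗
x: successors {s, u, w}; q & ~p there: s:F, u:F, w:F. ✗
y: successors {s, t, u, w, x}; q & ~p there: s:F, t:F, u:F, w:F, x:T. ✓
Satisfying worlds: {s, t, u, y}.
So <>(q & ~p) fails at the other 2 worlds.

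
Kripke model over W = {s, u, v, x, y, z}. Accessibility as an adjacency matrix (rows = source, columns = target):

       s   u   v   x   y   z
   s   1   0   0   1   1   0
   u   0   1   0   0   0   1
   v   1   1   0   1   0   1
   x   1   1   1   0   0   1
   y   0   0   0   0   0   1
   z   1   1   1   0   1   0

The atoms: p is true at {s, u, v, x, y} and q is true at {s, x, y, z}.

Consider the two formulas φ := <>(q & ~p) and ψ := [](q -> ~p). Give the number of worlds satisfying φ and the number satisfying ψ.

For <>(q & ~p):
s: successors {s, x, y}; q & ~p there: s:F, x:F, y:F. ✗
u: successors {u, z}; q & ~p there: u:F, z:T. ✓
v: successors {s, u, x, z}; q & ~p there: s:F, u:F, x:F, z:T. ✓
x: successors {s, u, v, z}; q & ~p there: s:F, u:F, v:F, z:T. ✓
y: successors {z}; q & ~p there: z:T. ✓
z: successors {s, u, v, y}; q & ~p there: s:F, u:F, v:F, y:F. ✗
— 4 worlds.
For [](q -> ~p):
s: successors {s, x, y}; q -> ~p there: s:F, x:F, y:F. ✗
u: successors {u, z}; q -> ~p there: u:T, z:T. ✓
v: successors {s, u, x, z}; q -> ~p there: s:F, u:T, x:F, z:T. ✗
x: successors {s, u, v, z}; q -> ~p there: s:F, u:T, v:T, z:T. ✗
y: successors {z}; q -> ~p there: z:T. ✓
z: successors {s, u, v, y}; q -> ~p there: s:F, u:T, v:T, y:F. ✗
— 2 worlds.

4 and 2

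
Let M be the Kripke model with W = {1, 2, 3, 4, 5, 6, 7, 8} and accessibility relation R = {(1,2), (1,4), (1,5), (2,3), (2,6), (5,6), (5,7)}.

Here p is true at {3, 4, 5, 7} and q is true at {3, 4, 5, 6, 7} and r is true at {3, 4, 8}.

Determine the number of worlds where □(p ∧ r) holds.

5

1: successors {2, 4, 5}; p ∧ r there: 2:F, 4:T, 5:F. ✗
2: successors {3, 6}; p ∧ r there: 3:T, 6:F. ✗
3: no successors, so □(p ∧ r) holds vacuously. ✓
4: no successors, so □(p ∧ r) holds vacuously. ✓
5: successors {6, 7}; p ∧ r there: 6:F, 7:F. ✗
6: no successors, so □(p ∧ r) holds vacuously. ✓
7: no successors, so □(p ∧ r) holds vacuously. ✓
8: no successors, so □(p ∧ r) holds vacuously. ✓
Satisfying worlds: {3, 4, 6, 7, 8}.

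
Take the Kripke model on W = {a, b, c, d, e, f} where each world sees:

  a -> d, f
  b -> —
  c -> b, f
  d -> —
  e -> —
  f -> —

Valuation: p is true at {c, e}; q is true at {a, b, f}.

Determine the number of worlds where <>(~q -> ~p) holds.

2

a: successors {d, f}; ~q -> ~p there: d:T, f:T. ✓
b: no successors, so <>(~q -> ~p) fails. ✗
c: successors {b, f}; ~q -> ~p there: b:T, f:T. ✓
d: no successors, so <>(~q -> ~p) fails. ✗
e: no successors, so <>(~q -> ~p) fails. ✗
f: no successors, so <>(~q -> ~p) fails. ✗
Satisfying worlds: {a, c}.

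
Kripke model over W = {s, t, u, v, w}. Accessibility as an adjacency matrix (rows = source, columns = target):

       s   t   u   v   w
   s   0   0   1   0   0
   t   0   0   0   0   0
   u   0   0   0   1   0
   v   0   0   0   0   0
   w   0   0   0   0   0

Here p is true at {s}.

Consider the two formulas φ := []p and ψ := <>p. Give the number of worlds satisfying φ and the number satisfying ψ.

For []p:
s: successors {u}; p there: u:F. ✗
t: no successors, so []p holds vacuously. ✓
u: successors {v}; p there: v:F. ✗
v: no successors, so []p holds vacuously. ✓
w: no successors, so []p holds vacuously. ✓
— 3 worlds.
For <>p:
s: successors {u}; p there: u:F. ✗
t: no successors, so <>p fails. ✗
u: successors {v}; p there: v:F. ✗
v: no successors, so <>p fails. ✗
w: no successors, so <>p fails. ✗
— 0 worlds.

3 and 0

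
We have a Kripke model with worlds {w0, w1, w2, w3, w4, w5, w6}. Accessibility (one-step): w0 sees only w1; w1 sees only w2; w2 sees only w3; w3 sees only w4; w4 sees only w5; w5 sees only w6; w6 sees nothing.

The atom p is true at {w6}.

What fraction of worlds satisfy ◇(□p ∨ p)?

2/7

w0: successors {w1}; □p ∨ p there: w1:F. ✗
w1: successors {w2}; □p ∨ p there: w2:F. ✗
w2: successors {w3}; □p ∨ p there: w3:F. ✗
w3: successors {w4}; □p ∨ p there: w4:F. ✗
w4: successors {w5}; □p ∨ p there: w5:T. ✓
w5: successors {w6}; □p ∨ p there: w6:T. ✓
w6: no successors, so ◇(□p ∨ p) fails. ✗
That's 2 of 7 worlds, so 2/7.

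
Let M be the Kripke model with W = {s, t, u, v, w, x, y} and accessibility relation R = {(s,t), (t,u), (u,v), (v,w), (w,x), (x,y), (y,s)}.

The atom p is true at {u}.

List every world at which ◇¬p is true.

{s, u, v, w, x, y}

s: successors {t}; ¬p there: t:T. ✓
t: successors {u}; ¬p there: u:F. ✗
u: successors {v}; ¬p there: v:T. ✓
v: successors {w}; ¬p there: w:T. ✓
w: successors {x}; ¬p there: x:T. ✓
x: successors {y}; ¬p there: y:T. ✓
y: successors {s}; ¬p there: s:T. ✓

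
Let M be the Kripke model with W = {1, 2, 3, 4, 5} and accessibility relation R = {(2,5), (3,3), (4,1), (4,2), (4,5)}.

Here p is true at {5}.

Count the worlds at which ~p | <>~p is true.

1: ~p is T, <>~p is F. ✓
2: ~p is T, <>~p is F. ✓
3: ~p is T, <>~p is T. ✓
4: ~p is T, <>~p is T. ✓
5: ~p is F, <>~p is F. ✗
Satisfying worlds: {1, 2, 3, 4}.

4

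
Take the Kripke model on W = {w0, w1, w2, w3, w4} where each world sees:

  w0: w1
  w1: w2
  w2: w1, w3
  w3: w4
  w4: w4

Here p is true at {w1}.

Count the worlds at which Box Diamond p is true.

1

w0: successors {w1}; Diamond p there: w1:F. ✗
w1: successors {w2}; Diamond p there: w2:T. ✓
w2: successors {w1, w3}; Diamond p there: w1:F, w3:F. ✗
w3: successors {w4}; Diamond p there: w4:F. ✗
w4: successors {w4}; Diamond p there: w4:F. ✗
Satisfying worlds: {w1}.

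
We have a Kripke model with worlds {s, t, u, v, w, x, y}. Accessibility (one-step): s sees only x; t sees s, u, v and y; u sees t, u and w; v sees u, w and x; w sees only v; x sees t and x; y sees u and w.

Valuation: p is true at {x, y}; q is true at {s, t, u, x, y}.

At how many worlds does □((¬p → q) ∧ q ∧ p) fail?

6

s: successors {x}; (¬p → q) ∧ q ∧ p there: x:T. ✓
t: successors {s, u, v, y}; (¬p → q) ∧ q ∧ p there: s:F, u:F, v:F, y:T. ✗
u: successors {t, u, w}; (¬p → q) ∧ q ∧ p there: t:F, u:F, w:F. ✗
v: successors {u, w, x}; (¬p → q) ∧ q ∧ p there: u:F, w:F, x:T. ✗
w: successors {v}; (¬p → q) ∧ q ∧ p there: v:F. ✗
x: successors {t, x}; (¬p → q) ∧ q ∧ p there: t:F, x:T. ✗
y: successors {u, w}; (¬p → q) ∧ q ∧ p there: u:F, w:F. ✗
Satisfying worlds: {s}.
So □((¬p → q) ∧ q ∧ p) fails at the other 6 worlds.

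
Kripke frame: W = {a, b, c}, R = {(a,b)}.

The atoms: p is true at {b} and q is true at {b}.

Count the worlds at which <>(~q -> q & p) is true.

a: successors {b}; ~q -> q & p there: b:T. ✓
b: no successors, so <>(~q -> q & p) fails. ✗
c: no successors, so <>(~q -> q & p) fails. ✗
Satisfying worlds: {a}.

1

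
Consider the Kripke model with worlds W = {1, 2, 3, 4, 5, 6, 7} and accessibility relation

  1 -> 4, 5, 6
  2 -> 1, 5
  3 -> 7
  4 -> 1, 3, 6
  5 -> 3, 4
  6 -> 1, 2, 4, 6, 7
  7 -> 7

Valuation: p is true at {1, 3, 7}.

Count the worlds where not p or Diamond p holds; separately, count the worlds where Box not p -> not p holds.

6 and 6

For not p or Diamond p:
1: not p is F, Diamond p is F. ✗
2: not p is T, Diamond p is T. ✓
3: not p is F, Diamond p is T. ✓
4: not p is T, Diamond p is T. ✓
5: not p is T, Diamond p is T. ✓
6: not p is T, Diamond p is T. ✓
7: not p is F, Diamond p is T. ✓
— 6 worlds.
For Box not p -> not p:
1: Box not p is T, not p is F. ✗
2: Box not p is F, not p is T. ✓
3: Box not p is F, not p is F. ✓
4: Box not p is F, not p is T. ✓
5: Box not p is F, not p is T. ✓
6: Box not p is F, not p is T. ✓
7: Box not p is F, not p is F. ✓
— 6 worlds.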